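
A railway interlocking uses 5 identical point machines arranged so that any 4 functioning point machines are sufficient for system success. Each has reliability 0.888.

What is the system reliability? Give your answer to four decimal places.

R = Σ_{i=4}^{5} C(5,i) p^i (1−p)^{5−i} with p = 0.888
C(5,4)·0.888^4·0.112^1 = 0.348209
C(5,5)·0.888^5·0.112^0 = 0.552160
Sum = 0.9004

0.9004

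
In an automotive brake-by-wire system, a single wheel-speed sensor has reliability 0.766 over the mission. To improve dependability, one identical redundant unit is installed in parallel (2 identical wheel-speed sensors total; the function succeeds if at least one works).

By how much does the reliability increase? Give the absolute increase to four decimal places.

0.1792

R_before = 0.766
R_after = 1 − (1 − 0.766)^2 = 0.9452
ΔR = 0.9452 − 0.766 = 0.1792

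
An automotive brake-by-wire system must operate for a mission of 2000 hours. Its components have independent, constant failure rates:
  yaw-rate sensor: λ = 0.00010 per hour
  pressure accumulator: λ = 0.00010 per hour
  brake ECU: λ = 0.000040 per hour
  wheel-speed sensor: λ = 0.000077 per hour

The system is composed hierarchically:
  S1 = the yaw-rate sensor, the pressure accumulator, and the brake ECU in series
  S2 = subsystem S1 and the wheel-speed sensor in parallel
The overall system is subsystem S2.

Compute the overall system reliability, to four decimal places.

0.9456

R(yaw-rate sensor) = exp(−0.00010 × 2000) = 0.818731
R(pressure accumulator) = exp(−0.00010 × 2000) = 0.818731
R(brake ECU) = exp(−0.000040 × 2000) = 0.923116
R(wheel-speed sensor) = exp(−0.000077 × 2000) = 0.857272
Series (yaw-rate sensor, pressure accumulator, and brake ECU): 0.818731 × 0.818731 × 0.923116 = 0.618784
Parallel ([0.618784] and wheel-speed sensor): 1 − (1 − 0.618784)(1 − 0.857272) = 0.9456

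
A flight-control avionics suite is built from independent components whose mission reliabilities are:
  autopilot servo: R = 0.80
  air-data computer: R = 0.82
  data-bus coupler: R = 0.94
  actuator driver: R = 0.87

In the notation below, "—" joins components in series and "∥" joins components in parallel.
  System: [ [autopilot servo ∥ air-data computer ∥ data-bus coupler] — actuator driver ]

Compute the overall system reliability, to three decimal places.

Parallel (autopilot servo, air-data computer, and data-bus coupler): 1 − (1 − 0.80000)(1 − 0.82000)(1 − 0.94000) = 0.99784
Series ([0.99784] and actuator driver): 0.99784 × 0.87000 = 0.868

0.868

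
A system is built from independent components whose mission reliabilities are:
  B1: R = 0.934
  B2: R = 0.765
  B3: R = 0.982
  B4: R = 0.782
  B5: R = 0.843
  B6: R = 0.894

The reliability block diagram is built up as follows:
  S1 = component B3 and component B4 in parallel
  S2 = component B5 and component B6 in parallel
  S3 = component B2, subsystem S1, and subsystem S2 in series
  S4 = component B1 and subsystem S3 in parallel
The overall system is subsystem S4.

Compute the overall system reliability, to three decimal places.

0.983

Parallel (B3 and B4): 1 − (1 − 0.98200)(1 − 0.78200) = 0.99608
Parallel (B5 and B6): 1 − (1 − 0.84300)(1 − 0.89400) = 0.98336
Series (B2, [0.99608], and [0.98336]): 0.76500 × 0.99608 × 0.98336 = 0.74932
Parallel (B1 and [0.74932]): 1 − (1 − 0.93400)(1 − 0.74932) = 0.983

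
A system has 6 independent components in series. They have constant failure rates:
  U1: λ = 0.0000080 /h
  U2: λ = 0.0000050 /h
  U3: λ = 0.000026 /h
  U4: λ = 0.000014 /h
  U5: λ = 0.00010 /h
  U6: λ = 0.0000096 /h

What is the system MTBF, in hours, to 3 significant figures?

6150

Series of exponential components: λ_sys = Σ λ_i
λ_sys = 0.0000080 + 0.0000050 + 0.000026 + 0.000014 + 0.00010 + 0.0000096 = 1.6260e-04 /h
MTBF = 1 / λ_sys = 6150 h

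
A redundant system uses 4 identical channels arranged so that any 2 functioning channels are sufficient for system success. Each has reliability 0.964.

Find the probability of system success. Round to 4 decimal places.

R = Σ_{i=2}^{4} C(4,i) p^i (1−p)^{4−i} with p = 0.964
C(4,2)·0.964^2·0.036^2 = 0.007226
C(4,3)·0.964^3·0.036^1 = 0.129001
C(4,4)·0.964^4·0.036^0 = 0.863591
Sum = 0.9998

0.9998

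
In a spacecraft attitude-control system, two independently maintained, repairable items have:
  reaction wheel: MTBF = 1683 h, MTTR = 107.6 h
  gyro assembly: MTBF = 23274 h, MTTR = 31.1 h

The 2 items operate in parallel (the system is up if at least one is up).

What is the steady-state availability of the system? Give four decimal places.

A(reaction wheel) = MTBF/(MTBF+MTTR) = 1683/(1683+107.6) = 0.939908
A(gyro assembly) = MTBF/(MTBF+MTTR) = 23274/(23274+31.1) = 0.998666
Parallel availability: 1 − (1 − 0.939908)(1 − 0.998666) = 0.9999

0.9999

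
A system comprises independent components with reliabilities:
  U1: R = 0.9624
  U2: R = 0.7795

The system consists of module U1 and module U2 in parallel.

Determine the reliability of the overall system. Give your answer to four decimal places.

Parallel (U1 and U2): 1 − (1 − 0.962400)(1 − 0.779500) = 0.9917

0.9917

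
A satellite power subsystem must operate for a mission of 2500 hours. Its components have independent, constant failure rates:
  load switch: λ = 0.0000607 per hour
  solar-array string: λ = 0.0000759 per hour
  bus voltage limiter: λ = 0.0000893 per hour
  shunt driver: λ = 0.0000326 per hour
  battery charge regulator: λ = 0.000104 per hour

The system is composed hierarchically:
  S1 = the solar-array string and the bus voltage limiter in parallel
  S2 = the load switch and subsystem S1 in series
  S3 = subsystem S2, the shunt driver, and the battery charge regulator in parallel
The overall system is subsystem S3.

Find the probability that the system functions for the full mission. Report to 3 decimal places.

R(load switch) = exp(−0.0000607 × 2500) = 0.85920
R(solar-array string) = exp(−0.0000759 × 2500) = 0.82717
R(bus voltage limiter) = exp(−0.0000893 × 2500) = 0.79991
R(shunt driver) = exp(−0.0000326 × 2500) = 0.92173
R(battery charge regulator) = exp(−0.000104 × 2500) = 0.77105
Parallel (solar-array string and bus voltage limiter): 1 − (1 − 0.82717)(1 − 0.79991) = 0.96542
Series (load switch and [0.96542]): 0.85920 × 0.96542 = 0.82949
Parallel ([0.82949], shunt driver, and battery charge regulator): 1 − (1 − 0.82949)(1 − 0.92173)(1 − 0.77105) = 0.997

0.997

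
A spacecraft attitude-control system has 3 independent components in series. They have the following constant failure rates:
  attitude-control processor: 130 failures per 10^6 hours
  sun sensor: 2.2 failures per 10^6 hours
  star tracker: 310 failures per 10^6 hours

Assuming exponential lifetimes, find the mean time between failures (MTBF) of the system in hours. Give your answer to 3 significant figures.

2260

Series of exponential components: λ_sys = Σ λ_i
λ_sys = 0.00013 + 0.0000022 + 0.00031 = 4.4220e-04 /h
MTBF = 1 / λ_sys = 2260 h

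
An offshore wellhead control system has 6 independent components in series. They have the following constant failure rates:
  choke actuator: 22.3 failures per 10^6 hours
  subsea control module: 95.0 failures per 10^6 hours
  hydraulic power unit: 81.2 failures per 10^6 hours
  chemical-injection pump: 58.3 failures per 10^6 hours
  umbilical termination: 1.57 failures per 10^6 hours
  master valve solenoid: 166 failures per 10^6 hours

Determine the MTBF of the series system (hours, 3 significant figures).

Series of exponential components: λ_sys = Σ λ_i
λ_sys = 0.0000223 + 0.0000950 + 0.0000812 + 0.0000583 + 0.00000157 + 0.000166 = 4.2437e-04 /h
MTBF = 1 / λ_sys = 2360 h

2360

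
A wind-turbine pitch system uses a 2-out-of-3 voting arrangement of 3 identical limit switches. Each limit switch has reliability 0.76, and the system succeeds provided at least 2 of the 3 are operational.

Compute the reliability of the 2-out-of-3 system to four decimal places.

0.8548

R = Σ_{i=2}^{3} C(3,i) p^i (1−p)^{3−i} with p = 0.76
C(3,2)·0.76^2·0.24^1 = 0.415872
C(3,3)·0.76^3·0.24^0 = 0.438976
Sum = 0.8548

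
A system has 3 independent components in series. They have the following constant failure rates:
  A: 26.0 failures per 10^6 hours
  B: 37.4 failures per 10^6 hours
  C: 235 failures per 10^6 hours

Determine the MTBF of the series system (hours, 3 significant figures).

Series of exponential components: λ_sys = Σ λ_i
λ_sys = 0.0000260 + 0.0000374 + 0.000235 = 2.9840e-04 /h
MTBF = 1 / λ_sys = 3350 h

3350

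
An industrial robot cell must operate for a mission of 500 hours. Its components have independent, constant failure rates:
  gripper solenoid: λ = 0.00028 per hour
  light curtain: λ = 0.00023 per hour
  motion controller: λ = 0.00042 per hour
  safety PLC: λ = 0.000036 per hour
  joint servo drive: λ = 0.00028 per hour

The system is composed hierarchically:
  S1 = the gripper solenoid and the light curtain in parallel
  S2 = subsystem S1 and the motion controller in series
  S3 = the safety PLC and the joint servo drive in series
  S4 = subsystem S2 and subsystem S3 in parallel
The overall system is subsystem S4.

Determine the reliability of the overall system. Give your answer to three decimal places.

R(gripper solenoid) = exp(−0.00028 × 500) = 0.86936
R(light curtain) = exp(−0.00023 × 500) = 0.89137
R(motion controller) = exp(−0.00042 × 500) = 0.81058
R(safety PLC) = exp(−0.000036 × 500) = 0.98216
R(joint servo drive) = exp(−0.00028 × 500) = 0.86936
Parallel (gripper solenoid and light curtain): 1 − (1 − 0.86936)(1 − 0.89137) = 0.98581
Series ([0.98581] and motion controller): 0.98581 × 0.81058 = 0.79908
Series (safety PLC and joint servo drive): 0.98216 × 0.86936 = 0.85385
Parallel ([0.79908] and [0.85385]): 1 − (1 − 0.79908)(1 − 0.85385) = 0.971

0.971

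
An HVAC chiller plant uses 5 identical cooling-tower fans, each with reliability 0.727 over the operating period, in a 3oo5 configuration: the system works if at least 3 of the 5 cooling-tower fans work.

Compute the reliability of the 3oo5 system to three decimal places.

R = Σ_{i=3}^{5} C(5,i) p^i (1−p)^{5−i} with p = 0.727
C(5,3)·0.727^3·0.273^2 = 0.28637
C(5,4)·0.727^4·0.273^1 = 0.38130
C(5,5)·0.727^5·0.273^0 = 0.20308
Sum = 0.871

0.871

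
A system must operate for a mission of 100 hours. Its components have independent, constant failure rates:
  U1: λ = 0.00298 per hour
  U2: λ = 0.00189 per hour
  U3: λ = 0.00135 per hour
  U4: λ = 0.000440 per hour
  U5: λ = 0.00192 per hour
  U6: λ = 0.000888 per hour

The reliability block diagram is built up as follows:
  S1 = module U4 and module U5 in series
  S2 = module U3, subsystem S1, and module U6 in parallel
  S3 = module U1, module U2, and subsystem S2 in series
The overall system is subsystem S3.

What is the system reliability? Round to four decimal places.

R(U1) = exp(−0.00298 × 100) = 0.742301
R(U2) = exp(−0.00189 × 100) = 0.827787
R(U3) = exp(−0.00135 × 100) = 0.873716
R(U4) = exp(−0.000440 × 100) = 0.956954
R(U5) = exp(−0.00192 × 100) = 0.825307
R(U6) = exp(−0.000888 × 100) = 0.915029
Series (U4 and U5): 0.956954 × 0.825307 = 0.789781
Parallel (U3, [0.789781], and U6): 1 − (1 − 0.873716)(1 − 0.789781)(1 − 0.915029) = 0.997744
Series (U1, U2, and [0.997744]): 0.742301 × 0.827787 × 0.997744 = 0.6131

0.6131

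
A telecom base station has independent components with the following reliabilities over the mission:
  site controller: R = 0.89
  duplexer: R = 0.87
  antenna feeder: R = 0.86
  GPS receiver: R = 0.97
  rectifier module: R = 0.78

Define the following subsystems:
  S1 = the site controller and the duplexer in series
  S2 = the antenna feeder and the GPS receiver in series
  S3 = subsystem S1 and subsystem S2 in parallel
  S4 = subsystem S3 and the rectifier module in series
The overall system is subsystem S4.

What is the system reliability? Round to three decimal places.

0.751

Series (site controller and duplexer): 0.89000 × 0.87000 = 0.77430
Series (antenna feeder and GPS receiver): 0.86000 × 0.97000 = 0.83420
Parallel ([0.77430] and [0.83420]): 1 − (1 − 0.77430)(1 − 0.83420) = 0.96258
Series ([0.96258] and rectifier module): 0.96258 × 0.78000 = 0.751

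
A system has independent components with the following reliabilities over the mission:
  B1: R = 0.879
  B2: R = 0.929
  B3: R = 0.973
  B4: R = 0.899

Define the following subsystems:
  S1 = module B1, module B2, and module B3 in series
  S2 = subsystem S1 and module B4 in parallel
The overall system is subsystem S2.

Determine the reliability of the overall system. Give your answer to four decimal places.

0.9792

Series (B1, B2, and B3): 0.879000 × 0.929000 × 0.973000 = 0.794543
Parallel ([0.794543] and B4): 1 − (1 − 0.794543)(1 − 0.899000) = 0.9792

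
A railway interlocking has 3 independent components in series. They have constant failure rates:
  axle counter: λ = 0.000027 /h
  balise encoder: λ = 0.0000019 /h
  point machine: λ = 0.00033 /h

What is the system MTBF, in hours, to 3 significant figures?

Series of exponential components: λ_sys = Σ λ_i
λ_sys = 0.000027 + 0.0000019 + 0.00033 = 3.5890e-04 /h
MTBF = 1 / λ_sys = 2790 h

2790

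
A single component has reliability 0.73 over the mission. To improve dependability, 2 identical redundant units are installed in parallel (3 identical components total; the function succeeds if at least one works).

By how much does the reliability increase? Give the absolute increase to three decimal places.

0.250

R_before = 0.73
R_after = 1 − (1 − 0.73)^3 = 0.980
ΔR = 0.980 − 0.73 = 0.250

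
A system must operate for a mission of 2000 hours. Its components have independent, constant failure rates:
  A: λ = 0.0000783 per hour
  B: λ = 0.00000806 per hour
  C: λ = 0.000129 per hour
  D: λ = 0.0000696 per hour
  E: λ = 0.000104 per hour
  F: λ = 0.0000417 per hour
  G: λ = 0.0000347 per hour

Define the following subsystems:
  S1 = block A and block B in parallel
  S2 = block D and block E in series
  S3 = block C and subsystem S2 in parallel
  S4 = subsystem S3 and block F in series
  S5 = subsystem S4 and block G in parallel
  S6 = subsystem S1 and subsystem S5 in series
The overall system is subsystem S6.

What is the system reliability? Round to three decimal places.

R(A) = exp(−0.0000783 × 2000) = 0.85505
R(B) = exp(−0.00000806 × 2000) = 0.98401
R(C) = exp(−0.000129 × 2000) = 0.77260
R(D) = exp(−0.0000696 × 2000) = 0.87005
R(E) = exp(−0.000104 × 2000) = 0.81221
R(F) = exp(−0.0000417 × 2000) = 0.91998
R(G) = exp(−0.0000347 × 2000) = 0.93295
Parallel (A and B): 1 − (1 − 0.85505)(1 − 0.98401) = 0.99768
Series (D and E): 0.87005 × 0.81221 = 0.70666
Parallel (C and [0.70666]): 1 − (1 − 0.77260)(1 − 0.70666) = 0.93329
Series ([0.93329] and F): 0.93329 × 0.91998 = 0.85861
Parallel ([0.85861] and G): 1 − (1 − 0.85861)(1 − 0.93295) = 0.99052
Series ([0.99768] and [0.99052]): 0.99768 × 0.99052 = 0.988

0.988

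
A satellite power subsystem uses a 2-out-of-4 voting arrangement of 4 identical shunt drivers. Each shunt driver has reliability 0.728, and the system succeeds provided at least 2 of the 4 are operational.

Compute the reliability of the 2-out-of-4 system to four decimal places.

R = Σ_{i=2}^{4} C(4,i) p^i (1−p)^{4−i} with p = 0.728
C(4,2)·0.728^2·0.272^2 = 0.235262
C(4,3)·0.728^3·0.272^1 = 0.419781
C(4,4)·0.728^4·0.272^0 = 0.280883
Sum = 0.9359

0.9359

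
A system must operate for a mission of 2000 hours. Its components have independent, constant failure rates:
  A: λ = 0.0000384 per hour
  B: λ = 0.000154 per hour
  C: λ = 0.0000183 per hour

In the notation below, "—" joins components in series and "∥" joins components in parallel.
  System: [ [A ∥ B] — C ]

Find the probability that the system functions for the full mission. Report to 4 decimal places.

R(A) = exp(−0.0000384 × 2000) = 0.926075
R(B) = exp(−0.000154 × 2000) = 0.734915
R(C) = exp(−0.0000183 × 2000) = 0.964062
Parallel (A and B): 1 − (1 − 0.926075)(1 − 0.734915) = 0.980404
Series ([0.980404] and C): 0.980404 × 0.964062 = 0.9452

0.9452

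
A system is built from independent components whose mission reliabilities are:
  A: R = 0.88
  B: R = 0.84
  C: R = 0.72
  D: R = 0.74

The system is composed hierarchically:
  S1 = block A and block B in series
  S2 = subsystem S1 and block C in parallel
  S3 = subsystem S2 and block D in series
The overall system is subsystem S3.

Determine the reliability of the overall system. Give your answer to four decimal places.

0.6860

Series (A and B): 0.880000 × 0.840000 = 0.739200
Parallel ([0.739200] and C): 1 − (1 − 0.739200)(1 − 0.720000) = 0.926976
Series ([0.926976] and D): 0.926976 × 0.740000 = 0.6860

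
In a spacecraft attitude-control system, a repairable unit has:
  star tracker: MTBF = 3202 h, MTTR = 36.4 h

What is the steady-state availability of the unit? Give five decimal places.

A(star tracker) = MTBF/(MTBF+MTTR) = 3202/(3202+36.4) = 0.98876

0.98876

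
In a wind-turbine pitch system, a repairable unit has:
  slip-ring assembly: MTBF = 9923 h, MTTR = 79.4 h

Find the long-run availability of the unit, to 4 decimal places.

A(slip-ring assembly) = MTBF/(MTBF+MTTR) = 9923/(9923+79.4) = 0.9921

0.9921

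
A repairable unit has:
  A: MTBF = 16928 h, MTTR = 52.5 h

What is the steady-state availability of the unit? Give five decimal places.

A(A) = MTBF/(MTBF+MTTR) = 16928/(16928+52.5) = 0.99691

0.99691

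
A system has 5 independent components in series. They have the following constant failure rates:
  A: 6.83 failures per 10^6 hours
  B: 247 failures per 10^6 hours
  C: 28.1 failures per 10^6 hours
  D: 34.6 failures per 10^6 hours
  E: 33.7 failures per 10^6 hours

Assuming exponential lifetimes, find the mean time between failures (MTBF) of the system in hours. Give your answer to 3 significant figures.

Series of exponential components: λ_sys = Σ λ_i
λ_sys = 0.00000683 + 0.000247 + 0.0000281 + 0.0000346 + 0.0000337 = 3.5023e-04 /h
MTBF = 1 / λ_sys = 2860 h

2860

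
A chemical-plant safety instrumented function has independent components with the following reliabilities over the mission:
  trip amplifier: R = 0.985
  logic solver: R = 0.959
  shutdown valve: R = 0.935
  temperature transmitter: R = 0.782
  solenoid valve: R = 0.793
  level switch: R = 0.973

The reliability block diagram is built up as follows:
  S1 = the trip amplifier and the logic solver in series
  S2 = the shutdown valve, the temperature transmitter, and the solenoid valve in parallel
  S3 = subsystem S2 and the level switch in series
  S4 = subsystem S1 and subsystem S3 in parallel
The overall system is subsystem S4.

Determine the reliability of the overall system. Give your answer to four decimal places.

Series (trip amplifier and logic solver): 0.985000 × 0.959000 = 0.944615
Parallel (shutdown valve, temperature transmitter, and solenoid valve): 1 − (1 − 0.935000)(1 − 0.782000)(1 − 0.793000) = 0.997067
Series ([0.997067] and level switch): 0.997067 × 0.973000 = 0.970146
Parallel ([0.944615] and [0.970146]): 1 − (1 − 0.944615)(1 − 0.970146) = 0.9983

0.9983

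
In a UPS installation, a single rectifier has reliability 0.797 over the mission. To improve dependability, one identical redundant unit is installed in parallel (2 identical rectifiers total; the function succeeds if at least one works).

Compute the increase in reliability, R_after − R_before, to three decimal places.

R_before = 0.797
R_after = 1 − (1 − 0.797)^2 = 0.959
ΔR = 0.959 − 0.797 = 0.162

0.162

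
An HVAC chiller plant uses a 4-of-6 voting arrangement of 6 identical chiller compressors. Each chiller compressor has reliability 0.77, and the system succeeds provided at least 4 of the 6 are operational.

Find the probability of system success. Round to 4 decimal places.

R = Σ_{i=4}^{6} C(6,i) p^i (1−p)^{6−i} with p = 0.77
C(6,4)·0.77^4·0.23^2 = 0.278939
C(6,5)·0.77^5·0.23^1 = 0.373536
C(6,6)·0.77^6·0.23^0 = 0.208422
Sum = 0.8609

0.8609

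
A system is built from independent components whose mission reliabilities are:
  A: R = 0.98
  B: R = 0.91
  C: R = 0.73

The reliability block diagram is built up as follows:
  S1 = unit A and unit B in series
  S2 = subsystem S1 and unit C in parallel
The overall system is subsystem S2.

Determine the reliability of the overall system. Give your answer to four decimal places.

Series (A and B): 0.980000 × 0.910000 = 0.891800
Parallel ([0.891800] and C): 1 − (1 − 0.891800)(1 − 0.730000) = 0.9708

0.9708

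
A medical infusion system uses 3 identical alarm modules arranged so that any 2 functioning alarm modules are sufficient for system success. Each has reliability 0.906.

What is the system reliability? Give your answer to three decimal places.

R = Σ_{i=2}^{3} C(3,i) p^i (1−p)^{3−i} with p = 0.906
C(3,2)·0.906^2·0.094^1 = 0.23148
C(3,3)·0.906^3·0.094^0 = 0.74368
Sum = 0.975

0.975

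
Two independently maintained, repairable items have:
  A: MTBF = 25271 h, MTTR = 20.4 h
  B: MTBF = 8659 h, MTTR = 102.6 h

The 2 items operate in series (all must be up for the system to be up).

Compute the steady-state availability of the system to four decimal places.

0.9875

A(A) = MTBF/(MTBF+MTTR) = 25271/(25271+20.4) = 0.999193
A(B) = MTBF/(MTBF+MTTR) = 8659/(8659+102.6) = 0.988290
Series availability: 0.999193 × 0.988290 = 0.9875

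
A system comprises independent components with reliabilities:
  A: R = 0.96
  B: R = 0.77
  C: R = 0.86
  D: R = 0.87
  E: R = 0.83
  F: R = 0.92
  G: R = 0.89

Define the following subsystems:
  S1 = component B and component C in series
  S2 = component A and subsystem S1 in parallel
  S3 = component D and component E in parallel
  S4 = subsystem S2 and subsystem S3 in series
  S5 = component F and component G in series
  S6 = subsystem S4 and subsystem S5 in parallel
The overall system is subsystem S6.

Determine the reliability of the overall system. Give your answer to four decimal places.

0.9936

Series (B and C): 0.770000 × 0.860000 = 0.662200
Parallel (A and [0.662200]): 1 − (1 − 0.960000)(1 − 0.662200) = 0.986488
Parallel (D and E): 1 − (1 − 0.870000)(1 − 0.830000) = 0.977900
Series ([0.986488] and [0.977900]): 0.986488 × 0.977900 = 0.964687
Series (F and G): 0.920000 × 0.890000 = 0.818800
Parallel ([0.964687] and [0.818800]): 1 − (1 − 0.964687)(1 − 0.818800) = 0.9936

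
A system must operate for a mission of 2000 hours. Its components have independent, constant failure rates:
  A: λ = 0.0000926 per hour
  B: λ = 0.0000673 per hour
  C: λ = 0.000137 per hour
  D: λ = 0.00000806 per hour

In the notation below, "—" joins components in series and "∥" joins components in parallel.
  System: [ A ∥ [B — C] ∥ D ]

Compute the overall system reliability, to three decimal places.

0.999

R(A) = exp(−0.0000926 × 2000) = 0.83094
R(B) = exp(−0.0000673 × 2000) = 0.87407
R(C) = exp(−0.000137 × 2000) = 0.76033
R(D) = exp(−0.00000806 × 2000) = 0.98401
Series (B and C): 0.87407 × 0.76033 = 0.66458
Parallel (A, [0.66458], and D): 1 − (1 − 0.83094)(1 − 0.66458)(1 − 0.98401) = 0.999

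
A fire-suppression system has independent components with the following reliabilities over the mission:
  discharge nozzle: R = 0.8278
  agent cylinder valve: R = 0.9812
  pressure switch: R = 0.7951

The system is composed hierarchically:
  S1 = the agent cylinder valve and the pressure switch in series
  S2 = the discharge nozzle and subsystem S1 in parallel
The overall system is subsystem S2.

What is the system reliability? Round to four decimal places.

0.9621

Series (agent cylinder valve and pressure switch): 0.981200 × 0.795100 = 0.780152
Parallel (discharge nozzle and [0.780152]): 1 − (1 − 0.827800)(1 − 0.780152) = 0.9621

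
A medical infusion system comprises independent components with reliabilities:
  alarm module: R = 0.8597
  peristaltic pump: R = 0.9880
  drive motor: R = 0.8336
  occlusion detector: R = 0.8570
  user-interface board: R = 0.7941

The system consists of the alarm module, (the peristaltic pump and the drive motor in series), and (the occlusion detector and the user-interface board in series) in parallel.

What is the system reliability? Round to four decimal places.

Series (peristaltic pump and drive motor): 0.988000 × 0.833600 = 0.823597
Series (occlusion detector and user-interface board): 0.857000 × 0.794100 = 0.680544
Parallel (alarm module, [0.823597], and [0.680544]): 1 − (1 − 0.859700)(1 − 0.823597)(1 − 0.680544) = 0.9921

0.9921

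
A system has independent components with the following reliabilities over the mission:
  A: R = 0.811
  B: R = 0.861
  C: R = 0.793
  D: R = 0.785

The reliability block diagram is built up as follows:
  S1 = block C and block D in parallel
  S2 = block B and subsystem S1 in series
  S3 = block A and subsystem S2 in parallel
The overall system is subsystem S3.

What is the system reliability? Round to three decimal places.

0.966

Parallel (C and D): 1 − (1 − 0.79300)(1 − 0.78500) = 0.95550
Series (B and [0.95550]): 0.86100 × 0.95550 = 0.82269
Parallel (A and [0.82269]): 1 − (1 − 0.81100)(1 − 0.82269) = 0.966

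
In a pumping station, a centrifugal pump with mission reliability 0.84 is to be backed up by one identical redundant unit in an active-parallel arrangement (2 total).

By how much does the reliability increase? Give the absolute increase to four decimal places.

R_before = 0.84
R_after = 1 − (1 − 0.84)^2 = 0.9744
ΔR = 0.9744 − 0.84 = 0.1344

0.1344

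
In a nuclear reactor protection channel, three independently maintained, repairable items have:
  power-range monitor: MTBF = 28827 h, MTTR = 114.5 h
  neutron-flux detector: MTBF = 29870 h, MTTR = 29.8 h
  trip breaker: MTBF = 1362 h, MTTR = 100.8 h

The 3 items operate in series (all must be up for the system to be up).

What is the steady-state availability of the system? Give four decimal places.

A(power-range monitor) = MTBF/(MTBF+MTTR) = 28827/(28827+114.5) = 0.996044
A(neutron-flux detector) = MTBF/(MTBF+MTTR) = 29870/(29870+29.8) = 0.999003
A(trip breaker) = MTBF/(MTBF+MTTR) = 1362/(1362+100.8) = 0.931091
Series availability: 0.996044 × 0.999003 × 0.931091 = 0.9265

0.9265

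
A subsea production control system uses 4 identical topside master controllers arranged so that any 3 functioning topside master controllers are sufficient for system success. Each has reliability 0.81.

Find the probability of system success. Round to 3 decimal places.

R = Σ_{i=3}^{4} C(4,i) p^i (1−p)^{4−i} with p = 0.81
C(4,3)·0.81^3·0.19^1 = 0.40390
C(4,4)·0.81^4·0.19^0 = 0.43047
Sum = 0.834

0.834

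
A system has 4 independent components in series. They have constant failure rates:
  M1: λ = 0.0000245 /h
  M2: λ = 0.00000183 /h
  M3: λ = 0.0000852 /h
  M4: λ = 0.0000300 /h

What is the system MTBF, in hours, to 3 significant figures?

7070

Series of exponential components: λ_sys = Σ λ_i
λ_sys = 0.0000245 + 0.00000183 + 0.0000852 + 0.0000300 = 1.4153e-04 /h
MTBF = 1 / λ_sys = 7070 h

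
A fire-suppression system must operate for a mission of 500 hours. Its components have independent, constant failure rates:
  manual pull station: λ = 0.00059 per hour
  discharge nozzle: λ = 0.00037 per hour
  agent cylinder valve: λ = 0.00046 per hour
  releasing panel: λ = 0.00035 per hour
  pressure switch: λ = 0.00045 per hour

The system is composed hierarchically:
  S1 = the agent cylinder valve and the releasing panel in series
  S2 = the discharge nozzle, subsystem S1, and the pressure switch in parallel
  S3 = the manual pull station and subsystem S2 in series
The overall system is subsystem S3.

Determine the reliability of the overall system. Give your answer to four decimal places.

R(manual pull station) = exp(−0.00059 × 500) = 0.744532
R(discharge nozzle) = exp(−0.00037 × 500) = 0.831104
R(agent cylinder valve) = exp(−0.00046 × 500) = 0.794534
R(releasing panel) = exp(−0.00035 × 500) = 0.839457
R(pressure switch) = exp(−0.00045 × 500) = 0.798516
Series (agent cylinder valve and releasing panel): 0.794534 × 0.839457 = 0.666977
Parallel (discharge nozzle, [0.666977], and pressure switch): 1 − (1 − 0.831104)(1 − 0.666977)(1 − 0.798516) = 0.988667
Series (manual pull station and [0.988667]): 0.744532 × 0.988667 = 0.7361

0.7361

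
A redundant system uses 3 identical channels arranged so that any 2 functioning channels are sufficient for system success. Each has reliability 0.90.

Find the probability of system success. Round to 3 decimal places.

0.972

R = Σ_{i=2}^{3} C(3,i) p^i (1−p)^{3−i} with p = 0.90
C(3,2)·0.90^2·0.10^1 = 0.24300
C(3,3)·0.90^3·0.10^0 = 0.72900
Sum = 0.972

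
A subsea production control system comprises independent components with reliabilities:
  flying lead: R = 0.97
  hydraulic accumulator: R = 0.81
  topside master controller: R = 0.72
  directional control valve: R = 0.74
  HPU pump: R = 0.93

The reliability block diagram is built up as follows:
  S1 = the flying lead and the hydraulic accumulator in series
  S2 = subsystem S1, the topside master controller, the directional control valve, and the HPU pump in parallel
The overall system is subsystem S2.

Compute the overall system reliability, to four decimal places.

Series (flying lead and hydraulic accumulator): 0.970000 × 0.810000 = 0.785700
Parallel ([0.785700], topside master controller, directional control valve, and HPU pump): 1 − (1 − 0.785700)(1 − 0.720000)(1 − 0.740000)(1 − 0.930000) = 0.9989

0.9989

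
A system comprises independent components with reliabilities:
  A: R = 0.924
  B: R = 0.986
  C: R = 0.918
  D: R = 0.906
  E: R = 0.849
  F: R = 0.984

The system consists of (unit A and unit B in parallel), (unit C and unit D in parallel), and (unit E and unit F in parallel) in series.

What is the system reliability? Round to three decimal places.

0.989

Parallel (A and B): 1 − (1 − 0.92400)(1 − 0.98600) = 0.99894
Parallel (C and D): 1 − (1 − 0.91800)(1 − 0.90600) = 0.99229
Parallel (E and F): 1 − (1 − 0.84900)(1 − 0.98400) = 0.99758
Series ([0.99894], [0.99229], and [0.99758]): 0.99894 × 0.99229 × 0.99758 = 0.989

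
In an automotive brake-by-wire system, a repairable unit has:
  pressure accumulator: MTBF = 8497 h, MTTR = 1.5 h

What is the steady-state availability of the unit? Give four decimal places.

A(pressure accumulator) = MTBF/(MTBF+MTTR) = 8497/(8497+1.5) = 0.9998

0.9998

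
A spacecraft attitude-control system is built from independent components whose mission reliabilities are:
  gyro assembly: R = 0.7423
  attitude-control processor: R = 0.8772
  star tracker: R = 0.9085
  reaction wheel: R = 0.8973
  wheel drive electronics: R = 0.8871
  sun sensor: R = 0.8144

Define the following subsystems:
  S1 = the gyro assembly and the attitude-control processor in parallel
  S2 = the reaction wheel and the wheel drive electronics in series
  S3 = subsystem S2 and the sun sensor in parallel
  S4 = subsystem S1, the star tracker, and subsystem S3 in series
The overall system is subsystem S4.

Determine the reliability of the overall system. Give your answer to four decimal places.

0.8464

Parallel (gyro assembly and attitude-control processor): 1 − (1 − 0.742300)(1 − 0.877200) = 0.968354
Series (reaction wheel and wheel drive electronics): 0.897300 × 0.887100 = 0.795995
Parallel ([0.795995] and sun sensor): 1 − (1 − 0.795995)(1 − 0.814400) = 0.962137
Series ([0.968354], star tracker, and [0.962137]): 0.968354 × 0.908500 × 0.962137 = 0.8464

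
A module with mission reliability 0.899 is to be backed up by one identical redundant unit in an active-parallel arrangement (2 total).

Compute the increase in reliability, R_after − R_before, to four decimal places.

0.0908

R_before = 0.899
R_after = 1 − (1 − 0.899)^2 = 0.9898
ΔR = 0.9898 − 0.899 = 0.0908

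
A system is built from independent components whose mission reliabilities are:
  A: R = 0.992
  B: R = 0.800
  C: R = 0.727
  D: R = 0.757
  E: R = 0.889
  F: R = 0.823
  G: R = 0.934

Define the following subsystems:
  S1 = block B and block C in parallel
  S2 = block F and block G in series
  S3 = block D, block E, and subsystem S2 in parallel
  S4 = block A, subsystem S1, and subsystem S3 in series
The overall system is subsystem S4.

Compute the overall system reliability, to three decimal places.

0.932

Parallel (B and C): 1 − (1 − 0.80000)(1 − 0.72700) = 0.94540
Series (F and G): 0.82300 × 0.93400 = 0.76868
Parallel (D, E, and [0.76868]): 1 − (1 − 0.75700)(1 − 0.88900)(1 − 0.76868) = 0.99376
Series (A, [0.94540], and [0.99376]): 0.99200 × 0.94540 × 0.99376 = 0.932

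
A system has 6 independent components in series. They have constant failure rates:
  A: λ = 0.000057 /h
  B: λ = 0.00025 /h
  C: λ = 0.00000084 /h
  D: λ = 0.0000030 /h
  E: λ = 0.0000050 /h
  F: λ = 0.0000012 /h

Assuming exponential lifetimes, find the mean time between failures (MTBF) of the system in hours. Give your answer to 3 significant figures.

Series of exponential components: λ_sys = Σ λ_i
λ_sys = 0.000057 + 0.00025 + 0.00000084 + 0.0000030 + 0.0000050 + 0.0000012 = 3.1704e-04 /h
MTBF = 1 / λ_sys = 3150 h

3150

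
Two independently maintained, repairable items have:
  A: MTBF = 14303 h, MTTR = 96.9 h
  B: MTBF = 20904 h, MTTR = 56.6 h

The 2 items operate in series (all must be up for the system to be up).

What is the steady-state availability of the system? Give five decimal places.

A(A) = MTBF/(MTBF+MTTR) = 14303/(14303+96.9) = 0.993271
A(B) = MTBF/(MTBF+MTTR) = 20904/(20904+56.6) = 0.997300
Series availability: 0.993271 × 0.997300 = 0.99059

0.99059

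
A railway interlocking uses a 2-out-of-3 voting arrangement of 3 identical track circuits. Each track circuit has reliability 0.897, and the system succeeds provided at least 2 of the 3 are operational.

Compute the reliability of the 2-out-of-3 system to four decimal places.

0.9704

R = Σ_{i=2}^{3} C(3,i) p^i (1−p)^{3−i} with p = 0.897
C(3,2)·0.897^2·0.103^1 = 0.248624
C(3,3)·0.897^3·0.103^0 = 0.721734
Sum = 0.9704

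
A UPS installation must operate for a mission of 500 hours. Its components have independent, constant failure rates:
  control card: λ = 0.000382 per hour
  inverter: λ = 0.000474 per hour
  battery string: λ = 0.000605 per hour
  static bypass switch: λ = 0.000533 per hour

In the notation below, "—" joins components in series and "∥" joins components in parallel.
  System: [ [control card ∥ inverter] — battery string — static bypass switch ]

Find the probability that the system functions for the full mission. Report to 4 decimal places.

R(control card) = exp(−0.000382 × 500) = 0.826133
R(inverter) = exp(−0.000474 × 500) = 0.788991
R(battery string) = exp(−0.000605 × 500) = 0.738968
R(static bypass switch) = exp(−0.000533 × 500) = 0.766056
Parallel (control card and inverter): 1 − (1 − 0.826133)(1 − 0.788991) = 0.963312
Series ([0.963312], battery string, and static bypass switch): 0.963312 × 0.738968 × 0.766056 = 0.5453

0.5453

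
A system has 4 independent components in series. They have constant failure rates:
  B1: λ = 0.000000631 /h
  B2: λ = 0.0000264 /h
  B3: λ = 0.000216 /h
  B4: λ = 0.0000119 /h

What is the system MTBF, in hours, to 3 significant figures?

Series of exponential components: λ_sys = Σ λ_i
λ_sys = 0.000000631 + 0.0000264 + 0.000216 + 0.0000119 = 2.5493e-04 /h
MTBF = 1 / λ_sys = 3920 h

3920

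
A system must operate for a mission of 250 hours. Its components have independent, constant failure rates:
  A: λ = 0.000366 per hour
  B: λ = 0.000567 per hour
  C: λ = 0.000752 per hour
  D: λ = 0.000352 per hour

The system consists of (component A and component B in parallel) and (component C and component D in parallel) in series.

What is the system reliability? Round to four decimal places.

0.9742

R(A) = exp(−0.000366 × 250) = 0.912561
R(B) = exp(−0.000567 × 250) = 0.867838
R(C) = exp(−0.000752 × 250) = 0.828615
R(D) = exp(−0.000352 × 250) = 0.915761
Parallel (A and B): 1 − (1 − 0.912561)(1 − 0.867838) = 0.988444
Parallel (C and D): 1 − (1 − 0.828615)(1 − 0.915761) = 0.985563
Series ([0.988444] and [0.985563]): 0.988444 × 0.985563 = 0.9742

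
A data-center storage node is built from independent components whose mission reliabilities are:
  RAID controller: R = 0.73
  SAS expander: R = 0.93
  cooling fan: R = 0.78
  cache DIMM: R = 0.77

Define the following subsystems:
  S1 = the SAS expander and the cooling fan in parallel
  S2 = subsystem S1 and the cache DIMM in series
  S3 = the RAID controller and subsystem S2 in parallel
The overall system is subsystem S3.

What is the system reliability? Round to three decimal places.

0.935

Parallel (SAS expander and cooling fan): 1 − (1 − 0.93000)(1 − 0.78000) = 0.98460
Series ([0.98460] and cache DIMM): 0.98460 × 0.77000 = 0.75814
Parallel (RAID controller and [0.75814]): 1 − (1 − 0.73000)(1 − 0.75814) = 0.935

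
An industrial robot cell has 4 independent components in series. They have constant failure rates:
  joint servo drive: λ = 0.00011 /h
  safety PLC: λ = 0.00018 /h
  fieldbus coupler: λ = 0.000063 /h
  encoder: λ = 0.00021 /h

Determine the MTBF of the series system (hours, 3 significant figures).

1780

Series of exponential components: λ_sys = Σ λ_i
λ_sys = 0.00011 + 0.00018 + 0.000063 + 0.00021 = 5.6300e-04 /h
MTBF = 1 / λ_sys = 1780 h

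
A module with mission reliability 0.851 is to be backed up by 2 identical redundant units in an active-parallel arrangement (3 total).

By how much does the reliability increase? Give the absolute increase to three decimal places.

0.146

R_before = 0.851
R_after = 1 − (1 − 0.851)^3 = 0.997
ΔR = 0.997 − 0.851 = 0.146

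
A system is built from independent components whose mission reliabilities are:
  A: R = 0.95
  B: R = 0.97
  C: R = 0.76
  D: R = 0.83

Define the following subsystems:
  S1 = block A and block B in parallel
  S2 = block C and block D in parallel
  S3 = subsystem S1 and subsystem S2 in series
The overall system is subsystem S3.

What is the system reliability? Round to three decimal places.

0.958

Parallel (A and B): 1 − (1 − 0.95000)(1 − 0.97000) = 0.99850
Parallel (C and D): 1 − (1 − 0.76000)(1 − 0.83000) = 0.95920
Series ([0.99850] and [0.95920]): 0.99850 × 0.95920 = 0.958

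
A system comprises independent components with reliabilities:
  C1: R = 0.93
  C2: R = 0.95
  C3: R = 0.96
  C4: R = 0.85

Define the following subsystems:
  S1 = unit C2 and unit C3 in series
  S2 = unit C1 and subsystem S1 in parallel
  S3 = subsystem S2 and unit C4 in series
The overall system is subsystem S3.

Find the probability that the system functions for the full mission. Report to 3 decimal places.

Series (C2 and C3): 0.95000 × 0.96000 = 0.91200
Parallel (C1 and [0.91200]): 1 − (1 − 0.93000)(1 − 0.91200) = 0.99384
Series ([0.99384] and C4): 0.99384 × 0.85000 = 0.845

0.845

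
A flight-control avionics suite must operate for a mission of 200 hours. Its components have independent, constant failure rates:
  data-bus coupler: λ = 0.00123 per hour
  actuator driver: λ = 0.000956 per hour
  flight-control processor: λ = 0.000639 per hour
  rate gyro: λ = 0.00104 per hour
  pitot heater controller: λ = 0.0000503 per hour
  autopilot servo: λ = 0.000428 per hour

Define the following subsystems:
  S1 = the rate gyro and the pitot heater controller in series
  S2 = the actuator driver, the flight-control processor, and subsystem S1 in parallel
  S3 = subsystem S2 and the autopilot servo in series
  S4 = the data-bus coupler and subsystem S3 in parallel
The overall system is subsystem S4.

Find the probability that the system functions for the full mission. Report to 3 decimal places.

R(data-bus coupler) = exp(−0.00123 × 200) = 0.78192
R(actuator driver) = exp(−0.000956 × 200) = 0.82597
R(flight-control processor) = exp(−0.000639 × 200) = 0.88003
R(rate gyro) = exp(−0.00104 × 200) = 0.81221
R(pitot heater controller) = exp(−0.0000503 × 200) = 0.98999
R(autopilot servo) = exp(−0.000428 × 200) = 0.91796
Series (rate gyro and pitot heater controller): 0.81221 × 0.98999 = 0.80408
Parallel (actuator driver, flight-control processor, and [0.80408]): 1 − (1 − 0.82597)(1 − 0.88003)(1 − 0.80408) = 0.99591
Series ([0.99591] and autopilot servo): 0.99591 × 0.91796 = 0.91421
Parallel (data-bus coupler and [0.91421]): 1 − (1 − 0.78192)(1 − 0.91421) = 0.981

0.981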